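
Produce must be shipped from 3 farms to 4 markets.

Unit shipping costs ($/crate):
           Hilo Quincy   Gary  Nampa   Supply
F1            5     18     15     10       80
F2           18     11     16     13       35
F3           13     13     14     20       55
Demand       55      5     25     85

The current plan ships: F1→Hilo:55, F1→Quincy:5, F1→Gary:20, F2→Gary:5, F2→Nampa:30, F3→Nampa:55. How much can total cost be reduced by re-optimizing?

390

Current plan cost = 55·5 + 5·18 + 20·15 + 5·16 + 30·13 + 55·20 = $2235.
Optimal plan:
  F1–Hilo: 30 × $5 = $150
  F1–Nampa: 50 × $10 = $500
  F2–Nampa: 35 × $13 = $455
  F3–Hilo: 25 × $13 = $325
  F3–Quincy: 5 × $13 = $65
  F3–Gary: 25 × $14 = $350
Optimal cost = $1845.
Saving = 2235 − 1845 = $390.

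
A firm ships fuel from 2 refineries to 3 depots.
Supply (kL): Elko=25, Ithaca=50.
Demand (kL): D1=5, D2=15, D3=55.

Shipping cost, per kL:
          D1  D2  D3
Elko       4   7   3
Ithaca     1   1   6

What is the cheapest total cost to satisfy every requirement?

275

An optimal shipping plan:
  Elko->D3: 25 × 3 = 75
  Ithaca->D1: 5 × 1 = 5
  Ithaca->D2: 15 × 1 = 15
  Ithaca->D3: 30 × 6 = 180
Total = 75 + 5 + 15 + 180 = 275.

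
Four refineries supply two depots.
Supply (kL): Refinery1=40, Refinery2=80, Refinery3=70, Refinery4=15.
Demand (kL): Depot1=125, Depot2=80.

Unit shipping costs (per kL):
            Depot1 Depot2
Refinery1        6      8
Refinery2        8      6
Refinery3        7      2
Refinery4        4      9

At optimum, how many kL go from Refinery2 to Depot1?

70

Optimal shipments:
  Refinery1->Depot1: 40 × 6 = 240
  Refinery2->Depot1: 70 × 8 = 560
  Refinery2->Depot2: 10 × 6 = 60
  Refinery3->Depot2: 70 × 2 = 140
  Refinery4->Depot1: 15 × 4 = 60
Total cost = 1060.
So Refinery2→Depot1 carries 70 kL.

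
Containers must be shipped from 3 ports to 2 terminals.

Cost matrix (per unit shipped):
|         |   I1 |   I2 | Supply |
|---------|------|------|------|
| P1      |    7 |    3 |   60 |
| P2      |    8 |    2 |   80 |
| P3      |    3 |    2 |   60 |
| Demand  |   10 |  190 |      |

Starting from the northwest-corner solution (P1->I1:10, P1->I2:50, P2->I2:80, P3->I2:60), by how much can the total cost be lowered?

30

Current plan cost = 10·7 + 50·3 + 80·2 + 60·2 = 500.
Optimal plan:
  P1->I2: 60 × 3 = 180
  P2->I2: 80 × 2 = 160
  P3->I1: 10 × 3 = 30
  P3->I2: 50 × 2 = 100
Optimal cost = 470.
Saving = 500 − 470 = 30.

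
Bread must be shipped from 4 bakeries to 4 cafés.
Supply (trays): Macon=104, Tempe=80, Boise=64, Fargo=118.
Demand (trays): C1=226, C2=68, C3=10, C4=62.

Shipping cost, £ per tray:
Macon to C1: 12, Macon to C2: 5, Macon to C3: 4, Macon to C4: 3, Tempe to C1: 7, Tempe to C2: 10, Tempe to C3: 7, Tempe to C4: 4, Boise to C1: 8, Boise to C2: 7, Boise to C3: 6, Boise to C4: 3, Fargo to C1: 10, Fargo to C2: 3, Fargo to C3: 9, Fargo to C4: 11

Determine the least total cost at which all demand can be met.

Optimal allocation:
  Macon->C1: 32 trays
  Macon->C3: 10 trays
  Macon->C4: 62 trays
  Tempe->C1: 80 trays
  Boise->C1: 64 trays
  Fargo->C1: 50 trays
  Fargo->C2: 68 trays
Total cost = £2386.
(Supply check: Macon ships 104; Tempe ships 80; Boise ships 64; Fargo ships 118.)

2386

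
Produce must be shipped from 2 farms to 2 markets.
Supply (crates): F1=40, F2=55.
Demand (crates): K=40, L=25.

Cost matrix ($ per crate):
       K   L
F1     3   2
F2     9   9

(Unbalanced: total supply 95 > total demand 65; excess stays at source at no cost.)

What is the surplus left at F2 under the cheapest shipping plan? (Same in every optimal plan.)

30

An optimal plan:
  F1–K: 15 × $3 = $45
  F1–L: 25 × $2 = $50
  F2–K: 25 × $9 = $225
Total cost = $320.
F2 ships 25 of its 55, leaving 30.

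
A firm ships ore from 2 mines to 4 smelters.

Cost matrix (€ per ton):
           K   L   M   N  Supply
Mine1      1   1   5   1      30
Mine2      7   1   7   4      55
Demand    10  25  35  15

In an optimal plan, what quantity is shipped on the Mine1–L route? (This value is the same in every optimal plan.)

0

Solving gives:
  Mine1 to K: 10 × €1 = €10
  Mine1 to M: 5 × €5 = €25
  Mine1 to N: 15 × €1 = €15
  Mine2 to L: 25 × €1 = €25
  Mine2 to M: 30 × €7 = €210
Total cost = €285.
The route Mine1→L is not used.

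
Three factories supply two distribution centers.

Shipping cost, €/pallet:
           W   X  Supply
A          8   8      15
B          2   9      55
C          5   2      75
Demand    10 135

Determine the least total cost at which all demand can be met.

A cheapest plan:
  A→X: 15 pallets
  B→W: 10 pallets
  B→X: 45 pallets
  C→X: 75 pallets
Total cost = €695.

695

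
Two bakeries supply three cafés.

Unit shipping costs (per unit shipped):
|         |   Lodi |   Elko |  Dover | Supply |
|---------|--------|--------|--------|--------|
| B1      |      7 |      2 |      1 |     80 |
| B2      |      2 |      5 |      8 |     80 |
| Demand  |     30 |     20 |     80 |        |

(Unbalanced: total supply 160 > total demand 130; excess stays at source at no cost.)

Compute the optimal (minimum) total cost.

240

An optimal shipping plan:
  B1 to Dover: 80 trays
  B2 to Lodi: 30 trays
  B2 to Elko: 20 trays
Total cost = 240.
(Supply check: B1 ships 80; B2 ships 50.)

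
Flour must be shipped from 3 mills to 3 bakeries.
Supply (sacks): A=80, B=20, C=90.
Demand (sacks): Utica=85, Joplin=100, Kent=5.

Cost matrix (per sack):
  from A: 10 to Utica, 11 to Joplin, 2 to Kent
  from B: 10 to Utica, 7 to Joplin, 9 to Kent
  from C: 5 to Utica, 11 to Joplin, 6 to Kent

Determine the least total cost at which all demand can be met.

Optimal allocation:
  A->Joplin: 75 × 11 = 825
  A->Kent: 5 × 2 = 10
  B->Joplin: 20 × 7 = 140
  C->Utica: 85 × 5 = 425
  C->Joplin: 5 × 11 = 55
Total = 825 + 10 + 140 + 425 + 55 = 1455.
(Supply check: A ships 80; B ships 20; C ships 90.)

1455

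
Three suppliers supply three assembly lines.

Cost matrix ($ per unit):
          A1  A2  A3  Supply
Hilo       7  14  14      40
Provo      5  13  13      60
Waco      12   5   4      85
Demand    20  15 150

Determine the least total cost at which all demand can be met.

Optimal allocation:
  Hilo→A3: 40 × $14 = $560
  Provo→A1: 20 × $5 = $100
  Provo→A2: 15 × $13 = $195
  Provo→A3: 25 × $13 = $325
  Waco→A3: 85 × $4 = $340
Total = 560 + 100 + 195 + 325 + 340 = $1520.
(Supply check: Hilo ships 40; Provo ships 60; Waco ships 85.)

1520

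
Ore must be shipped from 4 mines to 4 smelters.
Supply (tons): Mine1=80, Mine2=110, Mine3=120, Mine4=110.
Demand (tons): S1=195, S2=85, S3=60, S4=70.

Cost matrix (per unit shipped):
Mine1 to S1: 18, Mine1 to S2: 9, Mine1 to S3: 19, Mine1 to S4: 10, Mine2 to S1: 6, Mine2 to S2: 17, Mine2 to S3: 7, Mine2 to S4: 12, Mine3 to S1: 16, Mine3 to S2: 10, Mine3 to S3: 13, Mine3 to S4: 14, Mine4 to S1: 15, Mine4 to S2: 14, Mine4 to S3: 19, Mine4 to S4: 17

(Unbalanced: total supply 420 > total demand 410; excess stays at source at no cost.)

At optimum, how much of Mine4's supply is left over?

An optimal plan:
  Mine1→S2: 10 × 9 = 90
  Mine1→S4: 70 × 10 = 700
  Mine2→S1: 95 × 6 = 570
  Mine2→S3: 15 × 7 = 105
  Mine3→S2: 75 × 10 = 750
  Mine3→S3: 45 × 13 = 585
  Mine4→S1: 100 × 15 = 1500
Total cost = 4300.
Mine4 ships 100 of its 110, leaving 10.

10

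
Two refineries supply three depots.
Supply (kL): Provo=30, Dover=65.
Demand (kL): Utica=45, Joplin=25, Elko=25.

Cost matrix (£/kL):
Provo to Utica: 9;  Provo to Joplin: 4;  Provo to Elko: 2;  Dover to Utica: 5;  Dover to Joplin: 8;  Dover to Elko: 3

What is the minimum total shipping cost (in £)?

395

An optimal shipping plan:
  Provo->Joplin: 25 kL
  Provo->Elko: 5 kL
  Dover->Utica: 45 kL
  Dover->Elko: 20 kL
Total cost = £395.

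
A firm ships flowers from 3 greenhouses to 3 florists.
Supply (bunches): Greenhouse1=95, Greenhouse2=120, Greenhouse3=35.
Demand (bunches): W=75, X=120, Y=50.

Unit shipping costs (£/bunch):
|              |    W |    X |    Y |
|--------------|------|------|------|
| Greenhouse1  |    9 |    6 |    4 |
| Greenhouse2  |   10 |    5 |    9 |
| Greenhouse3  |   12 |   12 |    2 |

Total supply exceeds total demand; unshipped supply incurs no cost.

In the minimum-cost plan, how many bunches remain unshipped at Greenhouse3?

Minimum-cost shipments:
  Greenhouse1 to W: 75 bunches
  Greenhouse1 to Y: 15 bunches
  Greenhouse2 to X: 120 bunches
  Greenhouse3 to Y: 35 bunches
Total cost = £1405.
Greenhouse3 ships 35 of its 35, leaving 0.

0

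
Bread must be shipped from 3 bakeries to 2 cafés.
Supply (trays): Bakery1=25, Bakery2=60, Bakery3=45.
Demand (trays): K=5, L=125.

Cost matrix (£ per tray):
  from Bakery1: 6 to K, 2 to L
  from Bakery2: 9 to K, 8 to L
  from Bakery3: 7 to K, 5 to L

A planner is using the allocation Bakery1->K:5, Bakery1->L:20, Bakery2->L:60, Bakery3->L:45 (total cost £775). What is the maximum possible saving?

Current plan cost = 5·6 + 20·2 + 60·8 + 45·5 = £775.
Optimal plan:
  Bakery1->L: 25 × £2 = £50
  Bakery2->K: 5 × £9 = £45
  Bakery2->L: 55 × £8 = £440
  Bakery3->L: 45 × £5 = £225
Optimal cost = £760.
Saving = 775 − 760 = £15.

15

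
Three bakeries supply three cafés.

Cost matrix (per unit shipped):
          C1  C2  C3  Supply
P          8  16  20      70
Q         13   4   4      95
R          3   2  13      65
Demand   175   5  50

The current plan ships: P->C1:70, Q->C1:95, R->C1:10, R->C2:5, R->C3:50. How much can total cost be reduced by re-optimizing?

Current plan cost = 70·8 + 95·13 + 10·3 + 5·2 + 50·13 = 2485.
Optimal plan:
  P to C1: 70 trays
  Q to C1: 40 trays
  Q to C2: 5 trays
  Q to C3: 50 trays
  R to C1: 65 trays
Optimal cost = 1495.
Saving = 2485 − 1495 = 990.

990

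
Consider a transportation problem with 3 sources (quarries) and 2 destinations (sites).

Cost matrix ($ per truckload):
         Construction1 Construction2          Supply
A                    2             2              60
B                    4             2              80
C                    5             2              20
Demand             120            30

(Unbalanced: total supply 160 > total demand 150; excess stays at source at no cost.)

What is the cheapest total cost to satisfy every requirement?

420

An optimal shipping plan:
  A to Construction1: 60 × $2 = $120
  B to Construction1: 60 × $4 = $240
  B to Construction2: 10 × $2 = $20
  C to Construction2: 20 × $2 = $40
Total = 120 + 240 + 20 + 40 = $420.
(Supply check: A ships 60; B ships 70; C ships 20.)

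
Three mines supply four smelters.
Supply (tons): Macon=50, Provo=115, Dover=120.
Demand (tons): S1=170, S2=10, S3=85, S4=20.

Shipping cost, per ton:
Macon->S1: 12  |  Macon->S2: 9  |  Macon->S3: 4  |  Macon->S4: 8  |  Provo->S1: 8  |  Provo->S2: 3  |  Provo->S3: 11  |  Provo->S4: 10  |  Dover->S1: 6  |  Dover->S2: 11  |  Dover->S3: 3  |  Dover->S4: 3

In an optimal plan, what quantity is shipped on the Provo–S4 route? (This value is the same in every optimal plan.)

0

Solving gives:
  Macon–S3: 50 × 4 = 200
  Provo–S1: 105 × 8 = 840
  Provo–S2: 10 × 3 = 30
  Dover–S1: 65 × 6 = 390
  Dover–S3: 35 × 3 = 105
  Dover–S4: 20 × 3 = 60
Total cost = 1625.
The route Provo→S4 is not used.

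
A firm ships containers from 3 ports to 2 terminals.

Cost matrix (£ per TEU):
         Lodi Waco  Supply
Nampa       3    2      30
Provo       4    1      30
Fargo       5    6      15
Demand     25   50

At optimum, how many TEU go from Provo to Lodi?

0

Optimal shipments:
  Nampa->Lodi: 10 TEU
  Nampa->Waco: 20 TEU
  Provo->Waco: 30 TEU
  Fargo->Lodi: 15 TEU
Total cost = £175.
The route Provo→Lodi is not used.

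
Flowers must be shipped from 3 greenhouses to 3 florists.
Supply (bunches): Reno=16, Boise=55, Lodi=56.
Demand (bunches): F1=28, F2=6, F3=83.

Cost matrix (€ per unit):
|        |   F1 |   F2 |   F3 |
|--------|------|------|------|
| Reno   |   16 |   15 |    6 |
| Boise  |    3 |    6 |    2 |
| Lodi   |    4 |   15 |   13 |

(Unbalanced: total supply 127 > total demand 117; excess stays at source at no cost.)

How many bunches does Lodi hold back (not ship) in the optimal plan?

Minimum-cost shipments:
  Reno->F3: 16 bunches
  Boise->F3: 55 bunches
  Lodi->F1: 28 bunches
  Lodi->F2: 6 bunches
  Lodi->F3: 12 bunches
Total cost = €564.
Lodi ships 46 of its 56, leaving 10.

10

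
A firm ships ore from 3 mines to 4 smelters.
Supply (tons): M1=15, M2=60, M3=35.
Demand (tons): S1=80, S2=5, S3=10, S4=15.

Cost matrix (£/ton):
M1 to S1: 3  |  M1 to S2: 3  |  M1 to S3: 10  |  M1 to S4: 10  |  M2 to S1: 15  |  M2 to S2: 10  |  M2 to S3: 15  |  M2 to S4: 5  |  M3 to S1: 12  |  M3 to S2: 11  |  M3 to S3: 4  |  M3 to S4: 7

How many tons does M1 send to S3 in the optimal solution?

0

The minimum-cost plan:
  M1->S1: 15 × £3 = £45
  M2->S1: 40 × £15 = £600
  M2->S2: 5 × £10 = £50
  M2->S4: 15 × £5 = £75
  M3->S1: 25 × £12 = £300
  M3->S3: 10 × £4 = £40
Total cost = £1110.
The route M1→S3 is not used.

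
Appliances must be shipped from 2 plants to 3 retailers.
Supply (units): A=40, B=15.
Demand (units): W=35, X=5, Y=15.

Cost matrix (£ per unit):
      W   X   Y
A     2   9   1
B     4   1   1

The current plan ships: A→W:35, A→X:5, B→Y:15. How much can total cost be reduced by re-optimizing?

Current plan cost = 35·2 + 5·9 + 15·1 = £130.
Optimal plan:
  A->W: 35 × £2 = £70
  A->Y: 5 × £1 = £5
  B->X: 5 × £1 = £5
  B->Y: 10 × £1 = £10
Optimal cost = £90.
Saving = 130 − 90 = £40.

40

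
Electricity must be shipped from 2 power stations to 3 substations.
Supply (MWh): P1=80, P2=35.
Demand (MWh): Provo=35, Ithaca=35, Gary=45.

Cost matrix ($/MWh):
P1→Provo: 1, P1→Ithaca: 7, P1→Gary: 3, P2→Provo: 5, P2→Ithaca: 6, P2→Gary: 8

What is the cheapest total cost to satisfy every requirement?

380

A cheapest plan:
  P1→Provo: 35 × $1 = $35
  P1→Gary: 45 × $3 = $135
  P2→Ithaca: 35 × $6 = $210
Total = 35 + 135 + 210 = $380.
(Supply check: P1 ships 80; P2 ships 35.)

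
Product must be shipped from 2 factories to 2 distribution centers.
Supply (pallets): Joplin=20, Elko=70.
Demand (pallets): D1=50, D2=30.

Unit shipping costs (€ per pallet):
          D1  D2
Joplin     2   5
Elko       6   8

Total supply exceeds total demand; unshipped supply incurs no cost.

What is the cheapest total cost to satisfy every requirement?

460

A cheapest plan:
  Joplin to D1: 20 pallets
  Elko to D1: 30 pallets
  Elko to D2: 30 pallets
Total cost = €460.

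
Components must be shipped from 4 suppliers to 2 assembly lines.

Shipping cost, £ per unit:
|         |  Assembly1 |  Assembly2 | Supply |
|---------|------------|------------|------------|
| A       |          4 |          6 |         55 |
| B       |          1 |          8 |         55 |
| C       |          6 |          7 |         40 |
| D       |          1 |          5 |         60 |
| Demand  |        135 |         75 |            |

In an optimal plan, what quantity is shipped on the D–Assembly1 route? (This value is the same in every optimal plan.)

Optimal shipments:
  A to Assembly1: 20 batches
  A to Assembly2: 35 batches
  B to Assembly1: 55 batches
  C to Assembly2: 40 batches
  D to Assembly1: 60 batches
Total cost = £685.
So D→Assembly1 carries 60 batches.

60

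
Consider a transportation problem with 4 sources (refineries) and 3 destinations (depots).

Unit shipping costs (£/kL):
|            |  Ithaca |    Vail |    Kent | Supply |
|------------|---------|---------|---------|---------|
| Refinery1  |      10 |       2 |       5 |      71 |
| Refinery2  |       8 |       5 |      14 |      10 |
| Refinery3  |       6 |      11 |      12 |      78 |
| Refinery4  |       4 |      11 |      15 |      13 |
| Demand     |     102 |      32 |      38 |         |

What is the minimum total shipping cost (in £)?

Optimal allocation:
  Refinery1 to Ithaca: 1 × £10 = £10
  Refinery1 to Vail: 32 × £2 = £64
  Refinery1 to Kent: 38 × £5 = £190
  Refinery2 to Ithaca: 10 × £8 = £80
  Refinery3 to Ithaca: 78 × £6 = £468
  Refinery4 to Ithaca: 13 × £4 = £52
Total = 10 + 64 + 190 + 80 + 468 + 52 = £864.

864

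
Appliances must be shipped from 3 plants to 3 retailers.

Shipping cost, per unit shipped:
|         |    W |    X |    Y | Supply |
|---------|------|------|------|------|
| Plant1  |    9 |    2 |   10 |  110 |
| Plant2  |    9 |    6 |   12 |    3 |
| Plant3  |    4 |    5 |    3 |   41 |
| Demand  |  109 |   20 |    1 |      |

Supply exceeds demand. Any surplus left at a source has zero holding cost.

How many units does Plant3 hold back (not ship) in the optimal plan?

Minimum-cost shipments:
  Plant1 to W: 66 × 9 = 594
  Plant1 to X: 20 × 2 = 40
  Plant2 to W: 3 × 9 = 27
  Plant3 to W: 40 × 4 = 160
  Plant3 to Y: 1 × 3 = 3
Total cost = 824.
Plant3 ships 41 of its 41, leaving 0.

0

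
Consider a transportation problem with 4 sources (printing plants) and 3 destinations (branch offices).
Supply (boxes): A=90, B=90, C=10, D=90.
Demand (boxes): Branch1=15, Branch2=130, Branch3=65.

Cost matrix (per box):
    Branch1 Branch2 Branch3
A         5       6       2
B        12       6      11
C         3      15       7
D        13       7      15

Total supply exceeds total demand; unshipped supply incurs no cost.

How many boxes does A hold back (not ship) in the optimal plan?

0

An optimal plan:
  A->Branch1: 5 × 5 = 25
  A->Branch2: 20 × 6 = 120
  A->Branch3: 65 × 2 = 130
  B->Branch2: 90 × 6 = 540
  C->Branch1: 10 × 3 = 30
  D->Branch2: 20 × 7 = 140
Total cost = 985.
A ships 90 of its 90, leaving 0.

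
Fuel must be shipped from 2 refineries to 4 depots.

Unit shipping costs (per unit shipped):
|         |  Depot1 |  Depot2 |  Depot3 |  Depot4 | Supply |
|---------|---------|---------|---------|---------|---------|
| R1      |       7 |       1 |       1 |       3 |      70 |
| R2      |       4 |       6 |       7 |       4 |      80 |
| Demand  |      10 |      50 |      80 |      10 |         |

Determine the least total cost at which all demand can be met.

520

An optimal shipping plan:
  R1→Depot3: 70 × 1 = 70
  R2→Depot1: 10 × 4 = 40
  R2→Depot2: 50 × 6 = 300
  R2→Depot3: 10 × 7 = 70
  R2→Depot4: 10 × 4 = 40
Total = 70 + 40 + 300 + 70 + 40 = 520.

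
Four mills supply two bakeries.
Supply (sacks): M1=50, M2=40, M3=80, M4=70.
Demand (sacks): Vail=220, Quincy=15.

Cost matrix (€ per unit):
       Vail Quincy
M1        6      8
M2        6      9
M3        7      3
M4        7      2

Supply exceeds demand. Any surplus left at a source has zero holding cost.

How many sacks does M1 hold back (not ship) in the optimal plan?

0

Minimum-cost shipments:
  M1 to Vail: 50 sacks
  M2 to Vail: 40 sacks
  M3 to Vail: 80 sacks
  M4 to Vail: 50 sacks
  M4 to Quincy: 15 sacks
Total cost = €1480.
M1 ships 50 of its 50, leaving 0.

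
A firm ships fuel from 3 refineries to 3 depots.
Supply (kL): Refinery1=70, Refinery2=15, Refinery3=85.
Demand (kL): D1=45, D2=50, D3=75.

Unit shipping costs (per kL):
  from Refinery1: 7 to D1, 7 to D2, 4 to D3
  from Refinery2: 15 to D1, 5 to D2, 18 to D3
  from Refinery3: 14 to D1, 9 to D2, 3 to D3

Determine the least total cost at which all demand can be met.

One minimum-cost allocation:
  Refinery1–D1: 45 × 7 = 315
  Refinery1–D2: 25 × 7 = 175
  Refinery2–D2: 15 × 5 = 75
  Refinery3–D2: 10 × 9 = 90
  Refinery3–D3: 75 × 3 = 225
Total = 315 + 175 + 75 + 90 + 225 = 880.

880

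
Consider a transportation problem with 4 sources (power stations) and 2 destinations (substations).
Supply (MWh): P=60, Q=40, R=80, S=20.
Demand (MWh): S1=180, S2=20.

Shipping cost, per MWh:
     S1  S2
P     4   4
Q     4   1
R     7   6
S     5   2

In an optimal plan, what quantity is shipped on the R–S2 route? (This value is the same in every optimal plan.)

0

Optimal shipments:
  P–S1: 60 MWh
  Q–S1: 20 MWh
  Q–S2: 20 MWh
  R–S1: 80 MWh
  S–S1: 20 MWh
Total cost = 1000.
The route R→S2 is not used.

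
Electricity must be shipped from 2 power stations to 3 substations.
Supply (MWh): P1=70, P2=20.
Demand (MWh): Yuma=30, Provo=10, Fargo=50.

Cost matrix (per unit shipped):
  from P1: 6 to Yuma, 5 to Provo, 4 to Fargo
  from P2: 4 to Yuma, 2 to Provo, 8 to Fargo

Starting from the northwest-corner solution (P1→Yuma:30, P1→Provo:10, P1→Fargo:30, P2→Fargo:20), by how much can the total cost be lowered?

Current plan cost = 30·6 + 10·5 + 30·4 + 20·8 = 510.
Optimal plan:
  P1–Yuma: 20 × 6 = 120
  P1–Fargo: 50 × 4 = 200
  P2–Yuma: 10 × 4 = 40
  P2–Provo: 10 × 2 = 20
Optimal cost = 380.
Saving = 510 − 380 = 130.

130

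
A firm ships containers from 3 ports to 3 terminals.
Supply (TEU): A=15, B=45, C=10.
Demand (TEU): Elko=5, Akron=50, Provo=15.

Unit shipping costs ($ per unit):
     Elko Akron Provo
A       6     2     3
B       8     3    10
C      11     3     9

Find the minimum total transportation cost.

235

Optimal allocation:
  A→Provo: 15 TEU
  B→Elko: 5 TEU
  B→Akron: 40 TEU
  C→Akron: 10 TEU
Total cost = $235.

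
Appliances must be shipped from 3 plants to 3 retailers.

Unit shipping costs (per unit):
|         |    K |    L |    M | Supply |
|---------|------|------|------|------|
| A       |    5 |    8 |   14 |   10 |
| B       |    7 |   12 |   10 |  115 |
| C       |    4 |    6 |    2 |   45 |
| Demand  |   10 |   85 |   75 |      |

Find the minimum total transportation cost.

One minimum-cost allocation:
  A->L: 10 × 8 = 80
  B->K: 10 × 7 = 70
  B->L: 75 × 12 = 900
  B->M: 30 × 10 = 300
  C->M: 45 × 2 = 90
Total = 80 + 70 + 900 + 300 + 90 = 1440.
(Supply check: A ships 10; B ships 115; C ships 45.)

1440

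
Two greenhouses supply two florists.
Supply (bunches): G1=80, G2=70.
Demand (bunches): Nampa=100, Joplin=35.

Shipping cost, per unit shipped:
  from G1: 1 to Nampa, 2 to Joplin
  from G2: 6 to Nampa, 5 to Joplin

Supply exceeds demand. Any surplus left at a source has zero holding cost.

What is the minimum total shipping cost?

An optimal shipping plan:
  G1→Nampa: 80 × 1 = 80
  G2→Nampa: 20 × 6 = 120
  G2→Joplin: 35 × 5 = 175
Total = 80 + 120 + 175 = 375.

375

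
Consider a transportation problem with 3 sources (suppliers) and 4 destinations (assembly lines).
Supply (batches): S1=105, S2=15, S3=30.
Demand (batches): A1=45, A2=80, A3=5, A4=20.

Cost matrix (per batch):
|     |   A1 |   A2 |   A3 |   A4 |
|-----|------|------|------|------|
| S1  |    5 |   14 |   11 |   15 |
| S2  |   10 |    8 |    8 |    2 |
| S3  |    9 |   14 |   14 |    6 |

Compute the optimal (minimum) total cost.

One minimum-cost allocation:
  S1→A1: 45 × 5 = 225
  S1→A2: 55 × 14 = 770
  S1→A3: 5 × 11 = 55
  S2→A2: 15 × 8 = 120
  S3→A2: 10 × 14 = 140
  S3→A4: 20 × 6 = 120
Total = 225 + 770 + 55 + 120 + 140 + 120 = 1430.
(Supply check: S1 ships 105; S2 ships 15; S3 ships 30.)

1430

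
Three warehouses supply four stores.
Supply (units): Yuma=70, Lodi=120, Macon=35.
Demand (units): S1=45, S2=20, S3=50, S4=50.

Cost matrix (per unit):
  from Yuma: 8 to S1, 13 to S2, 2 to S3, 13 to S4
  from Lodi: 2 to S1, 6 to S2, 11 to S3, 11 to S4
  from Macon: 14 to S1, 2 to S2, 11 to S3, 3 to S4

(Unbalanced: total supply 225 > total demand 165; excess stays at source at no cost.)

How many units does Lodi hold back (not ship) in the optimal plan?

40

An optimal plan:
  Yuma->S3: 50 × 2 = 100
  Lodi->S1: 45 × 2 = 90
  Lodi->S2: 20 × 6 = 120
  Lodi->S4: 15 × 11 = 165
  Macon->S4: 35 × 3 = 105
Total cost = 580.
Lodi ships 80 of its 120, leaving 40.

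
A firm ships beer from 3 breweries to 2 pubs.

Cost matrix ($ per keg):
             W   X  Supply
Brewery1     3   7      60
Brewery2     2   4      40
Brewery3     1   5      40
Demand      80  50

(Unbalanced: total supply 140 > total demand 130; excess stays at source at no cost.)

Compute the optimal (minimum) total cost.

390

An optimal shipping plan:
  Brewery1→W: 40 kegs
  Brewery1→X: 10 kegs
  Brewery2→X: 40 kegs
  Brewery3→W: 40 kegs
Total cost = $390.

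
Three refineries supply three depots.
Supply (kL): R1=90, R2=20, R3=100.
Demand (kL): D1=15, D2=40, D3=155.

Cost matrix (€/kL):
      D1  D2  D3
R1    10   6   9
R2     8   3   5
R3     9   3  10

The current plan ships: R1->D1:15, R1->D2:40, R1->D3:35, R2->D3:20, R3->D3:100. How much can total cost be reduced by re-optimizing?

190

Current plan cost = 15·10 + 40·6 + 35·9 + 20·5 + 100·10 = €1805.
Optimal plan:
  R1→D3: 90 × €9 = €810
  R2→D3: 20 × €5 = €100
  R3→D1: 15 × €9 = €135
  R3→D2: 40 × €3 = €120
  R3→D3: 45 × €10 = €450
Optimal cost = €1615.
Saving = 1805 − 1615 = €190.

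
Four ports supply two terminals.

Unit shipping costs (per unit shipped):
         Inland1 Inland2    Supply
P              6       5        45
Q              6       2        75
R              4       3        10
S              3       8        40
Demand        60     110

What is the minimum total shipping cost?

545

A cheapest plan:
  P->Inland1: 20 TEU
  P->Inland2: 25 TEU
  Q->Inland2: 75 TEU
  R->Inland2: 10 TEU
  S->Inland1: 40 TEU
Total cost = 545.
(Supply check: P ships 45; Q ships 75; R ships 10; S ships 40.)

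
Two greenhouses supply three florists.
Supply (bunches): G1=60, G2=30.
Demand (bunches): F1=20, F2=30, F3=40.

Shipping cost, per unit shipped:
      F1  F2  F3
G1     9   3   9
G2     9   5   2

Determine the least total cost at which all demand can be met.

An optimal shipping plan:
  G1->F1: 20 bunches
  G1->F2: 30 bunches
  G1->F3: 10 bunches
  G2->F3: 30 bunches
Total cost = 420.

420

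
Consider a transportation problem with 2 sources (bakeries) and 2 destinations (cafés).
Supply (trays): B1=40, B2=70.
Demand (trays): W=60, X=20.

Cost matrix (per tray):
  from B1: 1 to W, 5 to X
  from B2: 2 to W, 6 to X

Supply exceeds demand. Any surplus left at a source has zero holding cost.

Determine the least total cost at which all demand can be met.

200

Optimal allocation:
  B1 to W: 40 × 1 = 40
  B2 to W: 20 × 2 = 40
  B2 to X: 20 × 6 = 120
Total = 40 + 40 + 120 = 200.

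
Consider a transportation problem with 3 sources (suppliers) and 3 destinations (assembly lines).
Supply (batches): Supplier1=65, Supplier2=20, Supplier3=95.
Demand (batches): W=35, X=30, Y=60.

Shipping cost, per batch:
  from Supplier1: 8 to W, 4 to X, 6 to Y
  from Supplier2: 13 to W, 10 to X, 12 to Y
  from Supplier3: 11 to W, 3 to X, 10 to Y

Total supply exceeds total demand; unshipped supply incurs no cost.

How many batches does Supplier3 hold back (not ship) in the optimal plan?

An optimal plan:
  Supplier1–W: 5 batches
  Supplier1–Y: 60 batches
  Supplier3–W: 30 batches
  Supplier3–X: 30 batches
Total cost = 820.
Supplier3 ships 60 of its 95, leaving 35.

35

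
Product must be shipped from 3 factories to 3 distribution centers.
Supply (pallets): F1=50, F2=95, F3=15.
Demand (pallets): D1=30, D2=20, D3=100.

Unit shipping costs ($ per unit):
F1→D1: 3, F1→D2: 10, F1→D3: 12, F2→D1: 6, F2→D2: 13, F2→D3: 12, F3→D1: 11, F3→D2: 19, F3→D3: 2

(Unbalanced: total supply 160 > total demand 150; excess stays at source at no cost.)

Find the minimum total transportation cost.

An optimal shipping plan:
  F1 to D1: 30 × $3 = $90
  F1 to D2: 20 × $10 = $200
  F2 to D3: 85 × $12 = $1020
  F3 to D3: 15 × $2 = $30
Total = 90 + 200 + 1020 + 30 = $1340.
(Supply check: F1 ships 50; F2 ships 85; F3 ships 15.)

1340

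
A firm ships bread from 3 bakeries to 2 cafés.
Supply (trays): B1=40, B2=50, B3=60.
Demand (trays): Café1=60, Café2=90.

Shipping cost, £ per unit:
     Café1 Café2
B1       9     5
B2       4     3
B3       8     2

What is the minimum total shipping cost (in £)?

One minimum-cost allocation:
  B1→Café1: 10 × £9 = £90
  B1→Café2: 30 × £5 = £150
  B2→Café1: 50 × £4 = £200
  B3→Café2: 60 × £2 = £120
Total = 90 + 150 + 200 + 120 = £560.
(Supply check: B1 ships 40; B2 ships 50; B3 ships 60.)

560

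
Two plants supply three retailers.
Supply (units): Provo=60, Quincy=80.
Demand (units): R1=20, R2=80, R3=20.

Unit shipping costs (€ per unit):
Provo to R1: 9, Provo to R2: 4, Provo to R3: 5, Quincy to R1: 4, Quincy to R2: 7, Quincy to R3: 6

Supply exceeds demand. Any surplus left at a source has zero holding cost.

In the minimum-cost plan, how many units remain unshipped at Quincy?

Minimum-cost shipments:
  Provo->R2: 60 units
  Quincy->R1: 20 units
  Quincy->R2: 20 units
  Quincy->R3: 20 units
Total cost = €580.
Quincy ships 60 of its 80, leaving 20.

20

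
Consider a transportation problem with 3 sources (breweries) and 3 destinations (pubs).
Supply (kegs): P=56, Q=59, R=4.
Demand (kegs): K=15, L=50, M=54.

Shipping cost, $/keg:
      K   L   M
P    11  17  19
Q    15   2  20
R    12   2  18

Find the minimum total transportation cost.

A cheapest plan:
  P→K: 15 × $11 = $165
  P→M: 41 × $19 = $779
  Q→L: 50 × $2 = $100
  Q→M: 9 × $20 = $180
  R→M: 4 × $18 = $72
Total = 165 + 779 + 100 + 180 + 72 = $1296.

1296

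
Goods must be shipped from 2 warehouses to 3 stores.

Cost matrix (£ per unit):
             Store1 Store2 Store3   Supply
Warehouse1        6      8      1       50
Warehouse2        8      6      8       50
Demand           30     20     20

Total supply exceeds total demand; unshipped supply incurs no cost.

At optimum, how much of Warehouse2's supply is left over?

An optimal plan:
  Warehouse1–Store1: 30 units
  Warehouse1–Store3: 20 units
  Warehouse2–Store2: 20 units
Total cost = £320.
Warehouse2 ships 20 of its 50, leaving 30.

30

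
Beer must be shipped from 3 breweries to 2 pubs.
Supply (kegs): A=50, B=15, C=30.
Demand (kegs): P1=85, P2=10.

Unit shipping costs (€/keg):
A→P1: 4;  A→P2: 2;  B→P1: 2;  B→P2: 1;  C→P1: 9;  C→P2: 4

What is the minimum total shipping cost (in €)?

450

A cheapest plan:
  A to P1: 50 kegs
  B to P1: 15 kegs
  C to P1: 20 kegs
  C to P2: 10 kegs
Total cost = €450.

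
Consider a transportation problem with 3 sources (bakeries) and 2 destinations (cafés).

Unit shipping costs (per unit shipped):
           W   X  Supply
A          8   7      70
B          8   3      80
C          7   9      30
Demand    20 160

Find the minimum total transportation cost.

960

An optimal shipping plan:
  A–X: 70 trays
  B–X: 80 trays
  C–W: 20 trays
  C–X: 10 trays
Total cost = 960.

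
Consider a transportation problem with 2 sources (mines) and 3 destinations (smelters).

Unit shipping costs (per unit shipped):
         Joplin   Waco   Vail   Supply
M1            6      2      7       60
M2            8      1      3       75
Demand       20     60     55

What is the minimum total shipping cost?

One minimum-cost allocation:
  M1 to Joplin: 20 × 6 = 120
  M1 to Waco: 40 × 2 = 80
  M2 to Waco: 20 × 1 = 20
  M2 to Vail: 55 × 3 = 165
Total = 120 + 80 + 20 + 165 = 385.

385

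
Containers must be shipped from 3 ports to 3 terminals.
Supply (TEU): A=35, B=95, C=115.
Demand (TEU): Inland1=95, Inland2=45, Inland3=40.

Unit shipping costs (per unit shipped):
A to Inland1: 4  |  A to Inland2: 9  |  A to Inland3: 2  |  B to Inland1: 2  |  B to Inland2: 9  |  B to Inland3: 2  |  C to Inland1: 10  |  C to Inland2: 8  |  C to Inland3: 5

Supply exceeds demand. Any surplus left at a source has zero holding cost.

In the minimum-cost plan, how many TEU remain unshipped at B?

0

Minimum-cost shipments:
  A→Inland3: 35 × 2 = 70
  B→Inland1: 95 × 2 = 190
  C→Inland2: 45 × 8 = 360
  C→Inland3: 5 × 5 = 25
Total cost = 645.
B ships 95 of its 95, leaving 0.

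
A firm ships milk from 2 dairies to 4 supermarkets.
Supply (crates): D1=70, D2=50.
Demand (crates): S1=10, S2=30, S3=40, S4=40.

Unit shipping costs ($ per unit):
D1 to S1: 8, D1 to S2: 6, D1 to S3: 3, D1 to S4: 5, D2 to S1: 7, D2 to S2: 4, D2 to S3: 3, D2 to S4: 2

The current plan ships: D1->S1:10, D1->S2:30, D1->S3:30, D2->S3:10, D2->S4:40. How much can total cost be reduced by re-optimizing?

20

Current plan cost = 10·8 + 30·6 + 30·3 + 10·3 + 40·2 = $460.
Optimal plan:
  D1 to S1: 10 crates
  D1 to S2: 20 crates
  D1 to S3: 40 crates
  D2 to S2: 10 crates
  D2 to S4: 40 crates
Optimal cost = $440.
Saving = 460 − 440 = $20.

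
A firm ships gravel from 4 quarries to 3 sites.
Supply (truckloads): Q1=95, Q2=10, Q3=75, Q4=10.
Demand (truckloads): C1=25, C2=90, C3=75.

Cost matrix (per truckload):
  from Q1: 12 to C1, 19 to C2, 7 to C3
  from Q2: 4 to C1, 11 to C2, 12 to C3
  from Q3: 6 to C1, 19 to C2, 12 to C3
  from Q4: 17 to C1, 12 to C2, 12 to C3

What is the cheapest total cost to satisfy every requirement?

An optimal shipping plan:
  Q1 to C2: 20 × 19 = 380
  Q1 to C3: 75 × 7 = 525
  Q2 to C2: 10 × 11 = 110
  Q3 to C1: 25 × 6 = 150
  Q3 to C2: 50 × 19 = 950
  Q4 to C2: 10 × 12 = 120
Total = 380 + 525 + 110 + 150 + 950 + 120 = 2235.

2235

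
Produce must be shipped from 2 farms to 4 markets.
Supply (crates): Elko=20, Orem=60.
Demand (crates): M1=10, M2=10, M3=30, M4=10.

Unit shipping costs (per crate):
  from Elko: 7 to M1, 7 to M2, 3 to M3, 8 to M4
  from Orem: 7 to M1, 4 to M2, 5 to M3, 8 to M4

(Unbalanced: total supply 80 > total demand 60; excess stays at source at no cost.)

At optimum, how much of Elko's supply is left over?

An optimal plan:
  Elko to M3: 20 × 3 = 60
  Orem to M1: 10 × 7 = 70
  Orem to M2: 10 × 4 = 40
  Orem to M3: 10 × 5 = 50
  Orem to M4: 10 × 8 = 80
Total cost = 300.
Elko ships 20 of its 20, leaving 0.

0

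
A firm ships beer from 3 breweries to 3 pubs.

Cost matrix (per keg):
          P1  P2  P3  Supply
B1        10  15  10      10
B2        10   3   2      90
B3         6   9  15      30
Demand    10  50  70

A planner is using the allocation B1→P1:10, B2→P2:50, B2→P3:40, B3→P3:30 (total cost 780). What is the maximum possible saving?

Current plan cost = 10·10 + 50·3 + 40·2 + 30·15 = 780.
Optimal plan:
  B1 to P3: 10 × 10 = 100
  B2 to P2: 30 × 3 = 90
  B2 to P3: 60 × 2 = 120
  B3 to P1: 10 × 6 = 60
  B3 to P2: 20 × 9 = 180
Optimal cost = 550.
Saving = 780 − 550 = 230.

230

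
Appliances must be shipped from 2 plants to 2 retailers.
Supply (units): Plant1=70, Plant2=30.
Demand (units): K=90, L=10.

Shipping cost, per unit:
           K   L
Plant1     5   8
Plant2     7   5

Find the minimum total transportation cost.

540

One minimum-cost allocation:
  Plant1 to K: 70 × 5 = 350
  Plant2 to K: 20 × 7 = 140
  Plant2 to L: 10 × 5 = 50
Total = 350 + 140 + 50 = 540.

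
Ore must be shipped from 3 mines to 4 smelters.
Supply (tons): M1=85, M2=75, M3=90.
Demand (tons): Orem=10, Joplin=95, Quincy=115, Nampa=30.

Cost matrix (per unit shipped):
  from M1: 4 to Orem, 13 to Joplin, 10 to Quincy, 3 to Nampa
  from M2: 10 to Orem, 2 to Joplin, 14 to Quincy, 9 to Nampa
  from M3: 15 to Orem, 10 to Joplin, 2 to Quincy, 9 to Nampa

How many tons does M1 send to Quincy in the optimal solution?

Optimal shipments:
  M1→Orem: 10 × 4 = 40
  M1→Joplin: 20 × 13 = 260
  M1→Quincy: 25 × 10 = 250
  M1→Nampa: 30 × 3 = 90
  M2→Joplin: 75 × 2 = 150
  M3→Quincy: 90 × 2 = 180
Total cost = 970.
So M1→Quincy carries 25 tons.

25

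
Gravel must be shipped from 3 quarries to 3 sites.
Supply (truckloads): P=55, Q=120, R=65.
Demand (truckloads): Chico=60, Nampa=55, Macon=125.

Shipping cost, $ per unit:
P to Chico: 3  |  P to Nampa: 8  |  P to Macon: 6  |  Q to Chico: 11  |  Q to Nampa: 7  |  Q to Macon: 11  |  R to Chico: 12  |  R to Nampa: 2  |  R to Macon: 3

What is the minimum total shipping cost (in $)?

One minimum-cost allocation:
  P to Chico: 55 truckloads
  Q to Chico: 5 truckloads
  Q to Nampa: 55 truckloads
  Q to Macon: 60 truckloads
  R to Macon: 65 truckloads
Total cost = $1460.

1460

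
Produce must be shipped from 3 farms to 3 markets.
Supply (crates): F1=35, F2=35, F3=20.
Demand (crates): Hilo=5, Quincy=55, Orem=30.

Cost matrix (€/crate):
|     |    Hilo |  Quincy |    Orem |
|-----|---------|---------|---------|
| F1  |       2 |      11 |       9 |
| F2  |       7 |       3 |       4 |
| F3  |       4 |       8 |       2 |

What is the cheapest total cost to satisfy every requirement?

Optimal allocation:
  F1–Hilo: 5 × €2 = €10
  F1–Quincy: 20 × €11 = €220
  F1–Orem: 10 × €9 = €90
  F2–Quincy: 35 × €3 = €105
  F3–Orem: 20 × €2 = €40
Total = 10 + 220 + 90 + 105 + 40 = €465.

465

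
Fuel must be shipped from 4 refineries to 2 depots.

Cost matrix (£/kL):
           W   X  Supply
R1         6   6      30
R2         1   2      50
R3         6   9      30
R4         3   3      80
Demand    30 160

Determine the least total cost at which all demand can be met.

An optimal shipping plan:
  R1→X: 30 × £6 = £180
  R2→X: 50 × £2 = £100
  R3→W: 30 × £6 = £180
  R4→X: 80 × £3 = £240
Total = 180 + 100 + 180 + 240 = £700.

700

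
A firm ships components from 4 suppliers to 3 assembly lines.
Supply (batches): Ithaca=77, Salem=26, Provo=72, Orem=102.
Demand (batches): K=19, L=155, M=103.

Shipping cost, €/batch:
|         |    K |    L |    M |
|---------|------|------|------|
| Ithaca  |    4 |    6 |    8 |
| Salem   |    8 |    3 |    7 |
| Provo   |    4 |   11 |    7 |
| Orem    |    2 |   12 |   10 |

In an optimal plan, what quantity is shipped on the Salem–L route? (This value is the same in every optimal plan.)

Solving gives:
  Ithaca to L: 77 × €6 = €462
  Salem to L: 26 × €3 = €78
  Provo to M: 72 × €7 = €504
  Orem to K: 19 × €2 = €38
  Orem to L: 52 × €12 = €624
  Orem to M: 31 × €10 = €310
Total cost = €2016.
So Salem→L carries 26 batches.

26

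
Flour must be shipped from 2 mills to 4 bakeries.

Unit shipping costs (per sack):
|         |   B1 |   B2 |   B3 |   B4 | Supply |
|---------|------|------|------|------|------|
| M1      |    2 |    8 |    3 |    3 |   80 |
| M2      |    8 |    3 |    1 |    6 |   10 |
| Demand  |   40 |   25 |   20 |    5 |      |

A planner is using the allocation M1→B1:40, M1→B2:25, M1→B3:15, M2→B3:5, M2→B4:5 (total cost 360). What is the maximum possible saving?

55

Current plan cost = 40·2 + 25·8 + 15·3 + 5·1 + 5·6 = 360.
Optimal plan:
  M1–B1: 40 × 2 = 80
  M1–B2: 15 × 8 = 120
  M1–B3: 20 × 3 = 60
  M1–B4: 5 × 3 = 15
  M2–B2: 10 × 3 = 30
Optimal cost = 305.
Saving = 360 − 305 = 55.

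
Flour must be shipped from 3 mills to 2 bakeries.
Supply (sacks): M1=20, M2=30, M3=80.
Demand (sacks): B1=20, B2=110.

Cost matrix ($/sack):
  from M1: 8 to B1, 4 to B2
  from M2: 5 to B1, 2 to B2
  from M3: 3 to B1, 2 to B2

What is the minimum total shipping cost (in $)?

An optimal shipping plan:
  M1–B2: 20 × $4 = $80
  M2–B2: 30 × $2 = $60
  M3–B1: 20 × $3 = $60
  M3–B2: 60 × $2 = $120
Total = 80 + 60 + 60 + 120 = $320.

320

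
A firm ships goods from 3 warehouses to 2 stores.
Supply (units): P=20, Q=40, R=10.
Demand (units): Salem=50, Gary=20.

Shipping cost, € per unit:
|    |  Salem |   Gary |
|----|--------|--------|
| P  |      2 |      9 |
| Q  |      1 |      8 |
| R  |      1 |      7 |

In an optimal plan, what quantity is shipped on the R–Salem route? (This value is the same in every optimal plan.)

0

The minimum-cost plan:
  P–Salem: 20 × €2 = €40
  Q–Salem: 30 × €1 = €30
  Q–Gary: 10 × €8 = €80
  R–Gary: 10 × €7 = €70
Total cost = €220.
The route R→Salem is not used.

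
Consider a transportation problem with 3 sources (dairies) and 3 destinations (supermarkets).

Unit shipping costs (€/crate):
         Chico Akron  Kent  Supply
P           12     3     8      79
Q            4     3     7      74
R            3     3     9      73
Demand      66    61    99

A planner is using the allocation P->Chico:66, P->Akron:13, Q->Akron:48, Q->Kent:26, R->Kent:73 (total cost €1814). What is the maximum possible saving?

Current plan cost = 66·12 + 13·3 + 48·3 + 26·7 + 73·9 = €1814.
Optimal plan:
  P–Akron: 54 × €3 = €162
  P–Kent: 25 × €8 = €200
  Q–Kent: 74 × €7 = €518
  R–Chico: 66 × €3 = €198
  R–Akron: 7 × €3 = €21
Optimal cost = €1099.
Saving = 1814 − 1099 = €715.

715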